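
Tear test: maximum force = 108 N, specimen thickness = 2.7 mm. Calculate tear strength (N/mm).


40.0 N/mm

Tear strength = force / thickness
Tear = 108 / 2.7 = 40.0 N/mm


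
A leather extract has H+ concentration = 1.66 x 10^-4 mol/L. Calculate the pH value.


pH = -log10[H+]
pH = -log10(1.66 x 10^-4) = 3.78


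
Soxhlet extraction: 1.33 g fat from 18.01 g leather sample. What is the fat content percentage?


Fat content = 1.33 / 18.01 x 100
Fat = 7.4%


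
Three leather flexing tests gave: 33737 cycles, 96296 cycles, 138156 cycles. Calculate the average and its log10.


Average = 89396 cycles
log10 = 4.95

Average = (33737 + 96296 + 138156) / 3 = 89396 cycles
log10(89396) = 4.95


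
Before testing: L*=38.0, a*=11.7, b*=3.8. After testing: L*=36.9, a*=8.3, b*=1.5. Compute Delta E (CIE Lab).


Delta E = 4.25

dL = 36.9 - 38.0 = -1.1
da = 8.3 - 11.7 = -3.4
db = 1.5 - 3.8 = -2.3
dE = sqrt((-1.1)^2 + (-3.4)^2 + (-2.3)^2) = 4.25


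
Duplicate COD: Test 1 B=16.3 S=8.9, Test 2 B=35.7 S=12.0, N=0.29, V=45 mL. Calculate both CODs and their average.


COD1 = 381.5 mg/L
COD2 = 1221.9 mg/L
Average = 801.7 mg/L


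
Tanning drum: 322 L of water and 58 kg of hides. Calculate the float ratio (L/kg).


5.6

Float ratio = water / hide weight
Ratio = 322 / 58 = 5.6


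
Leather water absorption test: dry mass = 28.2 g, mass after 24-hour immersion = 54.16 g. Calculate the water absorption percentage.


92.1%

Water absorbed = 54.16 - 28.2 = 25.96 g
WA% = 25.96 / 28.2 x 100 = 92.1%


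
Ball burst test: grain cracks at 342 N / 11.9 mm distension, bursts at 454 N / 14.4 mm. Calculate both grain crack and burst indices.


Crack index = 342 / 11.9 = 28.7 N/mm
Burst index = 454 / 14.4 = 31.5 N/mm


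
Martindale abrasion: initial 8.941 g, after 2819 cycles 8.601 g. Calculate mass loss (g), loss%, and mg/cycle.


Mass loss = 0.340 g
Loss = 3.80%
Rate = 0.121 mg/cycle

Loss = 8.941 - 8.601 = 0.340 g
Loss% = 0.340 / 8.941 x 100 = 3.80%
Rate = 0.340 / 2819 x 1000 = 0.121 mg/cycle


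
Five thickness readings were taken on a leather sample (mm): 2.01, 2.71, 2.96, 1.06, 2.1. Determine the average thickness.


Sum = 2.01 + 2.71 + 2.96 + 1.06 + 2.1 = 10.84
Average = 10.84 / 5 = 2.17 mm


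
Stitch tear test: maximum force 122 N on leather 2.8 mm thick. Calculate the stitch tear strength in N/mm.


43.6 N/mm

Stitch tear strength = force / thickness
STS = 122 / 2.8 = 43.6 N/mm


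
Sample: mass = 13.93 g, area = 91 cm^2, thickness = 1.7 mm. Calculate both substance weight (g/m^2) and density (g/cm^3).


Substance weight = 1530.8 g/m^2
Density = 0.900 g/cm^3


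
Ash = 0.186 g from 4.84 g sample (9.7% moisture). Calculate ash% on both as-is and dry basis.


As-is ash% = 0.186 / 4.84 x 100 = 3.84%
Dry mass = 4.84 x (100 - 9.7) / 100 = 4.37052 g
Dry-basis ash% = 0.186 / 4.37052 x 100 = 4.26%


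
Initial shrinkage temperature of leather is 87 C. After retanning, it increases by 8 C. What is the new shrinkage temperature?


New Ts = 87 + 8 = 95 C


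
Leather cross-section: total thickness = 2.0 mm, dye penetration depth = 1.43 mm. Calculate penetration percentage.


Penetration% = 1.43 / 2.0 x 100
Penetration = 71.5%


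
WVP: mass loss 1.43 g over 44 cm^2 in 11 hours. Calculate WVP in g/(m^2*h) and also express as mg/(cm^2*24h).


WVP = 29.55 g/(m^2*h)
Daily rate = 70.91 mg/(cm^2*24h)


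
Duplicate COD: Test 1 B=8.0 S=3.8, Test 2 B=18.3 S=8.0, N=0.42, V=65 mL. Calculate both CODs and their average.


COD1 = (8.0 - 3.8) x 0.42 x 8000 / 65 = 217.1 mg/L
COD2 = (18.3 - 8.0) x 0.42 x 8000 / 65 = 532.4 mg/L
Average = (217.1 + 532.4) / 2 = 374.8 mg/L


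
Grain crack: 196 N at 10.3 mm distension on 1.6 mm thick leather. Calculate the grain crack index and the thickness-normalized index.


Crack index = 19.0 N/mm
Normalized index = 11.9 N/mm per mm


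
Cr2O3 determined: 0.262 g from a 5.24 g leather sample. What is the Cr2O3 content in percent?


Cr2O3% = 0.262 / 5.24 x 100
Cr2O3% = 5.00%


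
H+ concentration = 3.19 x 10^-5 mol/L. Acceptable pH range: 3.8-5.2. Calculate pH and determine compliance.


pH = 4.50
Compliant: Yes

pH = -log10(3.19 x 10^-5) = 4.50
Range: 3.8 to 5.2
Compliant: Yes


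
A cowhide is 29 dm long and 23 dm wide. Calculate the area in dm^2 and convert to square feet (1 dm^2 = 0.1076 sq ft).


Area = 29 x 23 = 667 dm^2
Conversion: 667 x 0.1076 = 71.77 sq ft


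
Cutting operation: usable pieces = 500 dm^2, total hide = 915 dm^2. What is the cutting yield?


Yield = usable / total x 100
Yield = 500 / 915 x 100 = 54.6%


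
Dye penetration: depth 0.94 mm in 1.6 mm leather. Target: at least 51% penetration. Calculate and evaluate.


Penetration = 0.94 / 1.6 x 100 = 58.8%
Target: 51%
Meets target: Yes


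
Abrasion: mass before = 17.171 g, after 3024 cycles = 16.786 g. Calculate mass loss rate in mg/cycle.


0.127 mg/cycle

Mass loss = 17.171 - 16.786 = 0.385 g
Rate = 0.385 / 3024 x 1000 = 0.127 mg/cycle


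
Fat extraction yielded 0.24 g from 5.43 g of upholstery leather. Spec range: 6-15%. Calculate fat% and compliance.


Fat content = 4.4%
Compliant: No

Fat% = 0.24 / 5.43 x 100 = 4.4%
Spec range: 6-15%
Compliant: No


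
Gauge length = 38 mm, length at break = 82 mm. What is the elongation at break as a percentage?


115.8%


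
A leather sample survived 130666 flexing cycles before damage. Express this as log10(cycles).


log10(130666) = 5.12


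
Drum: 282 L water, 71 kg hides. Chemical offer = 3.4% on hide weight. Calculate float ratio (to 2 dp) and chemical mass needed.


Float ratio = 282 / 71 = 3.97
Chemical = 71 x 3.4 / 100 = 2.414 kg


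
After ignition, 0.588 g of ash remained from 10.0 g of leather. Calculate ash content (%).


5.88%

Ash% = 0.588 / 10.0 x 100
Ash% = 5.88%


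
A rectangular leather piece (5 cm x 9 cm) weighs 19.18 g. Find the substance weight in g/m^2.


Area = 5 x 9 = 45 cm^2
SW = 19.18 / 45 x 10000 = 4262.2 g/m^2


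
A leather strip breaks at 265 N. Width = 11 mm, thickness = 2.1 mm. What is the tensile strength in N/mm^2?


Cross-sectional area = 11 x 2.1 = 23.1 mm^2
Tensile strength = 265 / 23.1 = 11.47 N/mm^2


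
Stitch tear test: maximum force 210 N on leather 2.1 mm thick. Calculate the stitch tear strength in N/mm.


Stitch tear strength = force / thickness
STS = 210 / 2.1 = 100.0 N/mm


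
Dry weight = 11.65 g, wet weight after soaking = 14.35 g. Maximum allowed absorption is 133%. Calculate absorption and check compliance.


WA = (14.35 - 11.65) / 11.65 x 100 = 23.2%
Maximum allowed: 133%
Compliant: Yes


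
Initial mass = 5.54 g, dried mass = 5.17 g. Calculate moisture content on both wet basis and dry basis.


Wet basis = 6.7%
Dry basis = 7.2%

Moisture lost = 5.54 - 5.17 = 0.37 g
Wet basis MC = 0.37 / 5.54 x 100 = 6.7%
Dry basis MC = 0.37 / 5.17 x 100 = 7.2%


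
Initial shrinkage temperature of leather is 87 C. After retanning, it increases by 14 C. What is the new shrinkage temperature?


101 C

New Ts = 87 + 14 = 101 C


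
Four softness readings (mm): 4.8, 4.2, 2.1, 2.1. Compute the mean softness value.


Sum = 4.8 + 4.2 + 2.1 + 2.1
Mean = 13.2 / 4 = 3.30 mm


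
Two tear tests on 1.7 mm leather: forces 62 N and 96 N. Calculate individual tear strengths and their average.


Tear 1 = 62 / 1.7 = 36.5 N/mm
Tear 2 = 96 / 1.7 = 56.5 N/mm
Average = (36.5 + 56.5) / 2 = 46.5 N/mm


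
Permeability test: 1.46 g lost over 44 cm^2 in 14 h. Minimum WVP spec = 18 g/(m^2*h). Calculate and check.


WVP = 23.70 g/(m^2*h)
Meets specification: Yes


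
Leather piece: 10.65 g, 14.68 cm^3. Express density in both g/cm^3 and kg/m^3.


0.725 g/cm^3
725 kg/m^3

Density = 10.65 / 14.68 = 0.725 g/cm^3
Convert: 0.725 x 1000 = 725 kg/m^3


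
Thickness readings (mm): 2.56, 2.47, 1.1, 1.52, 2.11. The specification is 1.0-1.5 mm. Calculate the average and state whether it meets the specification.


Sum = 9.76
Average = 9.76 / 5 = 1.95 mm
Specification range: 1.0 to 1.5 mm
Within spec: No


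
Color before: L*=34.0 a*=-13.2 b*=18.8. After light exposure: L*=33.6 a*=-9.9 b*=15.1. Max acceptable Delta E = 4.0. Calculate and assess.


dL = -0.4, da = 3.3, db = -3.7
dE = sqrt((-0.4)^2 + (3.3)^2 + (-3.7)^2) = 4.97
Max = 4.0
Passes: No


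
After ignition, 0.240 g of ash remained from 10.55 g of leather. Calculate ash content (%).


Ash% = 0.240 / 10.55 x 100
Ash% = 2.27%


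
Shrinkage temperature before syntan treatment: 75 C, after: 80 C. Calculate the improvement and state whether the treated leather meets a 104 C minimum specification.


Improvement = 80 - 75 = 5 C
Spec check: 80 C >= 104 C? No


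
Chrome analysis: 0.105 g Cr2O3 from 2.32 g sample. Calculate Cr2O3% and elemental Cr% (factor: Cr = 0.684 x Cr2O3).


Cr2O3% = 0.105 / 2.32 x 100 = 4.53%
Cr% = 4.53 x 0.684 = 3.10%


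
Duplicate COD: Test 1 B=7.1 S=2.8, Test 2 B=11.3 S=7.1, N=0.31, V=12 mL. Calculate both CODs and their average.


COD1 = 888.7 mg/L
COD2 = 868.0 mg/L
Average = 878.4 mg/L

COD1 = (7.1 - 2.8) x 0.31 x 8000 / 12 = 888.7 mg/L
COD2 = (11.3 - 7.1) x 0.31 x 8000 / 12 = 868.0 mg/L
Average = (888.7 + 868.0) / 2 = 878.4 mg/L


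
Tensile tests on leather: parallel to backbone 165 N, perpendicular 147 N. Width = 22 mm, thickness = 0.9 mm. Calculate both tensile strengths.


Area = 22 x 0.9 = 19.8 mm^2
TS (parallel) = 165 / 19.8 = 8.33 N/mm^2
TS (perpendicular) = 147 / 19.8 = 7.42 N/mm^2


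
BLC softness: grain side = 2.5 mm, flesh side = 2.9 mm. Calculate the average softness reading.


2.70 mm

Average = (2.5 + 2.9) / 2
Average = 2.70 mm


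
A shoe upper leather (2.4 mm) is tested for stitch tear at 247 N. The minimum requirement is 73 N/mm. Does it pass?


STS = 102.9 N/mm
Passes: Yes


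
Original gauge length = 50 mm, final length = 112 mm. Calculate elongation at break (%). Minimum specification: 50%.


Extension = 112 - 50 = 62 mm
Elongation = 62 / 50 x 100 = 124.0%
Minimum required: 50%
Meets specification: Yes


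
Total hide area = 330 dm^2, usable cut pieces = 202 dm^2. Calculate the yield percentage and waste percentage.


Yield = 202 / 330 x 100 = 61.2%
Waste = 330 - 202 = 128 dm^2
Waste% = 100 - 61.2 = 38.8%


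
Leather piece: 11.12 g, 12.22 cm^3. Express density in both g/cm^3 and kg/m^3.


0.910 g/cm^3
910 kg/m^3

Density = 11.12 / 12.22 = 0.910 g/cm^3
Convert: 0.910 x 1000 = 910 kg/m^3


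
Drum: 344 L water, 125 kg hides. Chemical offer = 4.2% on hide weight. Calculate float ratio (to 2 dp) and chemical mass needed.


Float ratio = 344 / 125 = 2.75
Chemical = 125 x 4.2 / 100 = 5.25 kg


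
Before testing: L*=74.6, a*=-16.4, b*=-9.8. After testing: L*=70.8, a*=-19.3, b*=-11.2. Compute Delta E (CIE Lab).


Delta E = 4.98


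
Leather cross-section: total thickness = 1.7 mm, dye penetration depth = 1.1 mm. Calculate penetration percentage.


Penetration% = 1.1 / 1.7 x 100
Penetration = 64.7%


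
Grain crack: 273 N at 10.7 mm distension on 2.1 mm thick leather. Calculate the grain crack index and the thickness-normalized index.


Crack index = 273 / 10.7 = 25.5 N/mm
Normalized = 25.5 / 2.1 = 12.1 N/mm per mm


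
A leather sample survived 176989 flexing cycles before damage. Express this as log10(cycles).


5.25

log10(176989) = 5.25


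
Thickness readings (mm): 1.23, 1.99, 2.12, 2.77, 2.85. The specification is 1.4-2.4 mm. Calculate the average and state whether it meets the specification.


Sum = 10.96
Average = 10.96 / 5 = 2.19 mm
Specification range: 1.4 to 2.4 mm
Within spec: Yes


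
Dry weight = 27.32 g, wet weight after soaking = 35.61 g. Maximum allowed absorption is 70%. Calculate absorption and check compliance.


WA = (35.61 - 27.32) / 27.32 x 100 = 30.3%
Maximum allowed: 70%
Compliant: Yes


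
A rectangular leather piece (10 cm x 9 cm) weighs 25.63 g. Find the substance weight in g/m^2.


Area = 10 x 9 = 90 cm^2
SW = 25.63 / 90 x 10000 = 2847.8 g/m^2


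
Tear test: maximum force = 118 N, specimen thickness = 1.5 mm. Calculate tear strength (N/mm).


78.7 N/mm


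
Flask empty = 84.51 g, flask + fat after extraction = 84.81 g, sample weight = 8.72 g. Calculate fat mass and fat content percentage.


Fat mass = 0.30 g
Fat content = 3.4%

Fat mass = 84.81 - 84.51 = 0.30 g
Fat% = 0.30 / 8.72 x 100 = 3.4%


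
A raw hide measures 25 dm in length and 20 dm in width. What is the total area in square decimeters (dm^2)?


500 dm^2

Area = length x width
Area = 25 x 20 = 500 dm^2


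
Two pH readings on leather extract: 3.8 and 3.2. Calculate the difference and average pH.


Difference = |3.8 - 3.2| = 0.6
Average = (3.8 + 3.2) / 2 = 3.50


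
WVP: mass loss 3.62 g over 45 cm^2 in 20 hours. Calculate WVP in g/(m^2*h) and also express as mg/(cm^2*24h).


WVP = 40.22 g/(m^2*h)
Daily rate = 96.53 mg/(cm^2*24h)

WVP = 3.62 / (45 x 20) x 10000 = 40.22 g/(m^2*h)
Mass loss in mg = 3.62 x 1000 = 3620 mg
Per cm^2 per 24h in mg: 3620 x 24 / (45 x 20) = 86880 / 900 = 96.53 mg/(cm^2*24h)


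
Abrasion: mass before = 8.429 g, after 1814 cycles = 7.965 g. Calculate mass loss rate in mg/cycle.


Mass loss = 8.429 - 7.965 = 0.464 g
Rate = 0.464 / 1814 x 1000 = 0.256 mg/cycle


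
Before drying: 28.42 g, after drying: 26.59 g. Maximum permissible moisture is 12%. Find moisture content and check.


MC = (28.42 - 26.59) / 28.42 x 100 = 6.4%
Maximum: 12%
Acceptable: Yes


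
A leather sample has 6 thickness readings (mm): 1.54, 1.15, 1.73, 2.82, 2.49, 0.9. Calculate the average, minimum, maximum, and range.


Average = 1.77 mm
Min = 0.9 mm
Max = 2.82 mm
Range = 1.92 mm


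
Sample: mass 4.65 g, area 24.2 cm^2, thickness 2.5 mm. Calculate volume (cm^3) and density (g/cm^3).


Thickness in cm = 2.5 / 10 = 0.25 cm
Volume = 24.2 x 0.25 = 6.050 cm^3
Density = 4.65 / 6.050 = 0.769 g/cm^3


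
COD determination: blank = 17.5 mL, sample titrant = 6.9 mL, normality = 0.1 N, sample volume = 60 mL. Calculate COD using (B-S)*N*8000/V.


COD = (17.5 - 6.9) x 0.1 x 8000 / 60
COD = 10.6 x 0.1 x 8000 / 60
COD = 141.3 mg/L


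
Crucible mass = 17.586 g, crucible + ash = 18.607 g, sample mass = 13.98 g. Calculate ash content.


Ash mass = 1.021 g
Ash content = 7.30%

Ash mass = 18.607 - 17.586 = 1.021 g
Ash% = 1.021 / 13.98 x 100 = 7.30%


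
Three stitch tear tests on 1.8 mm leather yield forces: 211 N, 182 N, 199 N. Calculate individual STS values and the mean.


STS1 = 211 / 1.8 = 117.2 N/mm
STS2 = 182 / 1.8 = 101.1 N/mm
STS3 = 199 / 1.8 = 110.6 N/mm
Mean = (117.2 + 101.1 + 110.6) / 3 = 109.6 N/mm


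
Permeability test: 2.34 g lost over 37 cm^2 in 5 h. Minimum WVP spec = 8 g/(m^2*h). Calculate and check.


WVP = 2.34 / (37 x 5) x 10000 = 126.49 g/(m^2*h)
Minimum: 8 g/(m^2*h)
Meets spec: Yes


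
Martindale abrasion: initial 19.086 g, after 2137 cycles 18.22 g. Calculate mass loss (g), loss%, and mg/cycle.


Mass loss = 0.866 g
Loss = 4.54%
Rate = 0.405 mg/cycle

Loss = 19.086 - 18.22 = 0.866 g
Loss% = 0.866 / 19.086 x 100 = 4.54%
Rate = 0.866 / 2137 x 1000 = 0.405 mg/cycle


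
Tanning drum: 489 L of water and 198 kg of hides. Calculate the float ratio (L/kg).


2.5

Float ratio = water / hide weight
Ratio = 489 / 198 = 2.5


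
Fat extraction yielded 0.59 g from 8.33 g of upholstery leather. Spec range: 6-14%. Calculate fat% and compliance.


Fat% = 0.59 / 8.33 x 100 = 7.1%
Spec range: 6-14%
Compliant: Yes


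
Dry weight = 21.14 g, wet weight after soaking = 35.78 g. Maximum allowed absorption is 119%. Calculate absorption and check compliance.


WA = (35.78 - 21.14) / 21.14 x 100 = 69.3%
Maximum allowed: 119%
Compliant: Yes


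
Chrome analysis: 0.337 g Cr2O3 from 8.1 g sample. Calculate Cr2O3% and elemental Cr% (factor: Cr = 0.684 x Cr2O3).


Cr2O3% = 0.337 / 8.1 x 100 = 4.16%
Cr% = 4.16 x 0.684 = 2.85%


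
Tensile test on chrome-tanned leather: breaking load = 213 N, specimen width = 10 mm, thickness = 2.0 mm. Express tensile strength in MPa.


Cross-section = 10 x 2.0 = 20.0 mm^2
TS = 213 / 20.0 = 10.65 MPa
(1 N/mm^2 = 1 MPa)


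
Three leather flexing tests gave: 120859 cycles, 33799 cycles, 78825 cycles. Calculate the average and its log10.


Average = (120859 + 33799 + 78825) / 3 = 77828 cycles
log10(77828) = 4.89


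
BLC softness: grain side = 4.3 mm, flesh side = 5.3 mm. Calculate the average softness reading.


Average = (4.3 + 5.3) / 2
Average = 4.80 mm


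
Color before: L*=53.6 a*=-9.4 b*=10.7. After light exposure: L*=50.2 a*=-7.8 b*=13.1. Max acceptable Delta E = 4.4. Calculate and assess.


Delta E = 4.46
Passes: No


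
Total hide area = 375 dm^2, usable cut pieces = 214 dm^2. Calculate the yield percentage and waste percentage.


Yield = 57.1%
Waste = 42.9%

Yield = 214 / 375 x 100 = 57.1%
Waste = 375 - 214 = 161 dm^2
Waste% = 100 - 57.1 = 42.9%


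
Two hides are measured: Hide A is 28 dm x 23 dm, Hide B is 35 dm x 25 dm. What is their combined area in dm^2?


Hide A area = 28 x 23 = 644 dm^2
Hide B area = 35 x 25 = 875 dm^2
Total = 644 + 875 = 1519 dm^2


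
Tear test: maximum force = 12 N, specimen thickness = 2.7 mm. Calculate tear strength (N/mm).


Tear strength = force / thickness
Tear = 12 / 2.7 = 4.4 N/mm


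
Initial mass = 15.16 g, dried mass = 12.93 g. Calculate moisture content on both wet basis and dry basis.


Wet basis = 14.7%
Dry basis = 17.2%

Moisture lost = 15.16 - 12.93 = 2.23 g
Wet basis MC = 2.23 / 15.16 x 100 = 14.7%
Dry basis MC = 2.23 / 12.93 x 100 = 17.2%


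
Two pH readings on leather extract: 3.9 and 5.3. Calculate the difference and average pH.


Difference = |3.9 - 5.3| = 1.4
Average = (3.9 + 5.3) / 2 = 4.60


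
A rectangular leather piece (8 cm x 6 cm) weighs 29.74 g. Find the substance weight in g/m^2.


6195.8 g/m^2

Area = 8 x 6 = 48 cm^2
SW = 29.74 / 48 x 10000 = 6195.8 g/m^2


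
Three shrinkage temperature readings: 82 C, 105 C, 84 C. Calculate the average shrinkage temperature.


Average = (82 + 105 + 84) / 3
Average = 271 / 3 = 90.3 C


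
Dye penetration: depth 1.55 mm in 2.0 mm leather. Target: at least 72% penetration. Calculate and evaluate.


Penetration = 77.5%
Meets target: Yes

Penetration = 1.55 / 2.0 x 100 = 77.5%
Target: 72%
Meets target: Yes


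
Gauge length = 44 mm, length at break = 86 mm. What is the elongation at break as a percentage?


95.5%

Extension = 86 - 44 = 42 mm
Elongation = 42 / 44 x 100 = 95.5%


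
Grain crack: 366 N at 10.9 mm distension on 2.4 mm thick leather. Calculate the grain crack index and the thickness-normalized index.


Crack index = 366 / 10.9 = 33.6 N/mm
Normalized = 33.6 / 2.4 = 14.0 N/mm per mm


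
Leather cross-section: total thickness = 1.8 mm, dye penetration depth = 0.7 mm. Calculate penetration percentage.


Penetration% = 0.7 / 1.8 x 100
Penetration = 38.9%


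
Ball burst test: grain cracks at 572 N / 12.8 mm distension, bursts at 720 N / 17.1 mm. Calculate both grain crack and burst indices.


Crack index = 44.7 N/mm
Burst index = 42.1 N/mm

Crack index = 572 / 12.8 = 44.7 N/mm
Burst index = 720 / 17.1 = 42.1 N/mm


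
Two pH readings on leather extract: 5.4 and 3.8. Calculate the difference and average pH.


Difference = |5.4 - 3.8| = 1.6
Average = (5.4 + 3.8) / 2 = 4.60


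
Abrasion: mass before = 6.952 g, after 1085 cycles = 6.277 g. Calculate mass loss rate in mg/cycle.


0.622 mg/cycle

Mass loss = 6.952 - 6.277 = 0.675 g
Rate = 0.675 / 1085 x 1000 = 0.622 mg/cycle


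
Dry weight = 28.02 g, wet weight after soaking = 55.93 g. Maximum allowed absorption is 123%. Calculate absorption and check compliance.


WA = (55.93 - 28.02) / 28.02 x 100 = 99.6%
Maximum allowed: 123%
Compliant: Yes


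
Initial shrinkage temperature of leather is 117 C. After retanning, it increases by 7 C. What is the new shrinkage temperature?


124 C


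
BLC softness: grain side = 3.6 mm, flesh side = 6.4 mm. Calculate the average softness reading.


Average = (3.6 + 6.4) / 2
Average = 5.00 mm


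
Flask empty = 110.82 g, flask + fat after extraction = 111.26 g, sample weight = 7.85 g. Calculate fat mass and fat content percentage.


Fat mass = 111.26 - 110.82 = 0.44 g
Fat% = 0.44 / 7.85 x 100 = 5.6%


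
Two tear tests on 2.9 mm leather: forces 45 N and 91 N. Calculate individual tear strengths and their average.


Tear 1 = 45 / 2.9 = 15.5 N/mm
Tear 2 = 91 / 2.9 = 31.4 N/mm
Average = (15.5 + 31.4) / 2 = 23.5 N/mm


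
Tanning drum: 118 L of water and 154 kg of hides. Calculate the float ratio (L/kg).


0.8

Float ratio = water / hide weight
Ratio = 118 / 154 = 0.8


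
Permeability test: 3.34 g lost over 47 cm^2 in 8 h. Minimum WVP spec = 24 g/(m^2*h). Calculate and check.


WVP = 88.83 g/(m^2*h)
Meets specification: Yes


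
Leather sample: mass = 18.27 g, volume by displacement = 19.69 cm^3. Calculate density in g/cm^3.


0.928 g/cm^3

Density = mass / volume
Density = 18.27 / 19.69 = 0.928 g/cm^3


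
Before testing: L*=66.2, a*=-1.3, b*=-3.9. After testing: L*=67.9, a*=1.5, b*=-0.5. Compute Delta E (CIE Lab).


Delta E = 4.72


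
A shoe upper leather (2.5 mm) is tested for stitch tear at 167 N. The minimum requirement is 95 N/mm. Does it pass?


STS = 167 / 2.5 = 66.8 N/mm
Minimum required: 95 N/mm
Passes: No


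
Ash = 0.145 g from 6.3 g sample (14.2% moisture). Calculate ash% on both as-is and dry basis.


As-is ash% = 0.145 / 6.3 x 100 = 2.30%
Dry mass = 6.3 x (100 - 14.2) / 100 = 5.4054 g
Dry-basis ash% = 0.145 / 5.4054 x 100 = 2.68%


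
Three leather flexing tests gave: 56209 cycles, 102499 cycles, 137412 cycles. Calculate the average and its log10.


Average = 98707 cycles
log10 = 4.99

Average = (56209 + 102499 + 137412) / 3 = 98707 cycles
log10(98707) = 4.99


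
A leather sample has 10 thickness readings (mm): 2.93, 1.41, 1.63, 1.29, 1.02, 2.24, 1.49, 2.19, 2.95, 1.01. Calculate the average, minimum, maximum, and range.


Average = 1.82 mm
Min = 1.01 mm
Max = 2.95 mm
Range = 1.94 mm


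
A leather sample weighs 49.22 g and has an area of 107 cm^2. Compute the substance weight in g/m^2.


Substance weight = mass / area x 10000
SW = 49.22 / 107 x 10000
SW = 4600.0 g/m^2


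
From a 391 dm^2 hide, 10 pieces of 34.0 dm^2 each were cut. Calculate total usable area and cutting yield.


Usable area = 340.0 dm^2
Yield = 87.0%

Total usable = 10 x 34.0 = 340.0 dm^2
Yield = 340.0 / 391 x 100 = 87.0%


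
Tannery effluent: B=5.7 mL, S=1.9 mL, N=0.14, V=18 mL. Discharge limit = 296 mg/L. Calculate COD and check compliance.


COD = 236.4 mg/L
Compliant: Yes

COD = (5.7 - 1.9) x 0.14 x 8000 / 18 = 236.4 mg/L
Limit: 296 mg/L
Compliant: Yes


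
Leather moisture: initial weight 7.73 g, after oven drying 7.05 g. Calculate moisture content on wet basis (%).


8.8%

Moisture = 7.73 - 7.05 = 0.68 g
MC = 0.68 / 7.73 x 100 = 8.8%


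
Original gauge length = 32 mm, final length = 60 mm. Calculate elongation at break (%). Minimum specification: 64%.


Extension = 60 - 32 = 28 mm
Elongation = 28 / 32 x 100 = 87.5%
Minimum required: 64%
Meets specification: Yes


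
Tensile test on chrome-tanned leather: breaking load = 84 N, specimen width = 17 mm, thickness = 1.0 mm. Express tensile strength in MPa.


4.94 MPa


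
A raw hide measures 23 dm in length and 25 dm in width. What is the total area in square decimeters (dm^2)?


575 dm^2


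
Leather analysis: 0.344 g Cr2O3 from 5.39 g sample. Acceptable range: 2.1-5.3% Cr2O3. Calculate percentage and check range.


Cr2O3 = 6.38%
Within range: No


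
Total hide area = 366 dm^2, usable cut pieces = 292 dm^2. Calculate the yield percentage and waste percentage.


Yield = 79.8%
Waste = 20.2%

Yield = 292 / 366 x 100 = 79.8%
Waste = 366 - 292 = 74 dm^2
Waste% = 100 - 79.8 = 20.2%


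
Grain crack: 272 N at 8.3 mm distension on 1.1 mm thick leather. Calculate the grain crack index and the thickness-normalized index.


Crack index = 272 / 8.3 = 32.8 N/mm
Normalized = 32.8 / 1.1 = 29.8 N/mm per mm


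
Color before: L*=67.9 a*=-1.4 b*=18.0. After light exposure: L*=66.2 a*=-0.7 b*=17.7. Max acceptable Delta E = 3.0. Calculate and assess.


Delta E = 1.86
Passes: Yes


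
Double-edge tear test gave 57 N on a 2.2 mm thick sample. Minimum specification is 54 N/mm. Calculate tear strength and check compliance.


Tear strength = 57 / 2.2 = 25.9 N/mm
Required minimum = 54 N/mm
Compliant: No


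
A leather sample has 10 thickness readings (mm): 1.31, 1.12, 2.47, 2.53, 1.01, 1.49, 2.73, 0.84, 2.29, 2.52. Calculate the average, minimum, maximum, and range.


Average = 1.83 mm
Min = 0.84 mm
Max = 2.73 mm
Range = 1.89 mm

Sum = 18.31
Average = 18.31 / 10 = 1.83 mm
Minimum = 0.84 mm
Maximum = 2.73 mm
Range = 2.73 - 0.84 = 1.89 mm


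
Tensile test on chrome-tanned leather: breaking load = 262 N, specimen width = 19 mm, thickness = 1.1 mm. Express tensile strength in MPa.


Cross-section = 19 x 1.1 = 20.9 mm^2
TS = 262 / 20.9 = 12.54 MPa
(1 N/mm^2 = 1 MPa)


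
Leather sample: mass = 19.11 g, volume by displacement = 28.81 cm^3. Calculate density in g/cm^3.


Density = mass / volume
Density = 19.11 / 28.81 = 0.663 g/cm^3


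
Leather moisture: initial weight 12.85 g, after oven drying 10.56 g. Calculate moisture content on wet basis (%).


17.8%


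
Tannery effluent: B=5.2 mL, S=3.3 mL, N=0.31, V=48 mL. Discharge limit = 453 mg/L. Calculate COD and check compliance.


COD = (5.2 - 3.3) x 0.31 x 8000 / 48 = 98.2 mg/L
Limit: 453 mg/L
Compliant: Yes


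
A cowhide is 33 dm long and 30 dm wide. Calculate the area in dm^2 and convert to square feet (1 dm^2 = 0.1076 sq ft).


990 dm^2
106.52 sq ft

Area = 33 x 30 = 990 dm^2
Conversion: 990 x 0.1076 = 106.52 sq ft


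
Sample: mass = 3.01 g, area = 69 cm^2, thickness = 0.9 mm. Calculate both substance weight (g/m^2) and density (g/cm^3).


Substance weight = 436.2 g/m^2
Density = 0.485 g/cm^3

SW = 3.01 / 69 x 10000 = 436.2 g/m^2
Volume = 69 x 0.9 / 10 = 6.21 cm^3
Density = 3.01 / 6.21 = 0.485 g/cm^3


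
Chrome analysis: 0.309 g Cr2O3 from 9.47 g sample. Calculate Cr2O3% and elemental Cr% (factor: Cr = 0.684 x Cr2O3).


Cr2O3 = 3.26%
Cr = 2.23%


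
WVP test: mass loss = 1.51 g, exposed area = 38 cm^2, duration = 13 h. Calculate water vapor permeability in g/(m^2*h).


30.57 g/(m^2*h)

WVP = mass_loss / (area x time) x 10000
WVP = 1.51 / (38 x 13) x 10000
WVP = 1.51 / 494 x 10000 = 30.57 g/(m^2*h)


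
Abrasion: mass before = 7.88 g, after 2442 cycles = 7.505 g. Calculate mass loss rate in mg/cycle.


0.154 mg/cycle


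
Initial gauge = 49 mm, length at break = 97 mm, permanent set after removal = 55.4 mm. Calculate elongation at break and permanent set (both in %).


Elongation at break = 98.0%
Permanent set = 13.1%


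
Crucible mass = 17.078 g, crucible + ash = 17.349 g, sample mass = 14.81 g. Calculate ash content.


Ash mass = 0.271 g
Ash content = 1.83%


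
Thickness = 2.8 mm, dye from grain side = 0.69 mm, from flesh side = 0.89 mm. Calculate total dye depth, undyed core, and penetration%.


Total dyed = 1.58 mm
Undyed core = 1.22 mm
Penetration = 56.4%

Total dyed = 0.69 + 0.89 = 1.58 mm
Undyed core = 2.8 - 1.58 = 1.22 mm
Penetration = 1.58 / 2.8 x 100 = 56.4%


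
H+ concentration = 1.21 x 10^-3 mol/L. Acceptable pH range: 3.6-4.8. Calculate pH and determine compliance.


pH = 2.92
Compliant: No

pH = -log10(1.21 x 10^-3) = 2.92
Range: 3.6 to 4.8
Compliant: No


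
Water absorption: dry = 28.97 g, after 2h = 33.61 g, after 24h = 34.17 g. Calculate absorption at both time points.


WA (2h) = (33.61 - 28.97) / 28.97 x 100 = 16.0%
WA (24h) = (34.17 - 28.97) / 28.97 x 100 = 17.9%


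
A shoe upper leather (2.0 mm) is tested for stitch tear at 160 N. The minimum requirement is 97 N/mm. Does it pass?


STS = 80.0 N/mm
Passes: No

STS = 160 / 2.0 = 80.0 N/mm
Minimum required: 97 N/mm
Passes: No


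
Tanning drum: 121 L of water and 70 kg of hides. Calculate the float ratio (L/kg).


1.7

Float ratio = water / hide weight
Ratio = 121 / 70 = 1.7


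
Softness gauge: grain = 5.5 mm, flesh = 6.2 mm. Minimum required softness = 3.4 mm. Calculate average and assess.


Average softness = 5.85 mm
Meets requirement: Yes

Average = (5.5 + 6.2) / 2 = 5.85 mm
Minimum = 3.4 mm
Meets requirement: Yes


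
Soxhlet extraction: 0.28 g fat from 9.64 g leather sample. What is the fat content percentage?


2.9%

Fat content = 0.28 / 9.64 x 100
Fat = 2.9%


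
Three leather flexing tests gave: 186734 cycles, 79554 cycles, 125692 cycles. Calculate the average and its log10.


Average = 130660 cycles
log10 = 5.12


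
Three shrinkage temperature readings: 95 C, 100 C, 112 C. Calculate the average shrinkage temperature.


Average = (95 + 100 + 112) / 3
Average = 307 / 3 = 102.3 C


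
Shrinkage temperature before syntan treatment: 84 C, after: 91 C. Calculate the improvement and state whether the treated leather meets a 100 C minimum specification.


Improvement = 7 C
Meets 100 C spec: No

Improvement = 91 - 84 = 7 C
Spec check: 91 C >= 100 C? No


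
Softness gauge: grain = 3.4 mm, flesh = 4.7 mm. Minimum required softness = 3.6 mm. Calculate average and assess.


Average softness = 4.05 mm
Meets requirement: Yes

Average = (3.4 + 4.7) / 2 = 4.05 mm
Minimum = 3.6 mm
Meets requirement: Yes


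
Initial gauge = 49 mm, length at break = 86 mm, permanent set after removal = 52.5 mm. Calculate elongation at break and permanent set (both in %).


Elongation at break = 75.5%
Permanent set = 7.1%

Elongation at break = (86 - 49) / 49 x 100 = 75.5%
Permanent set = (52.5 - 49) / 49 x 100 = 7.1%


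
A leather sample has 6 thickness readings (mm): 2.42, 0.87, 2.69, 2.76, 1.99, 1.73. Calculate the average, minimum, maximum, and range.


Average = 2.08 mm
Min = 0.87 mm
Max = 2.76 mm
Range = 1.89 mm

Sum = 12.46
Average = 12.46 / 6 = 2.08 mm
Minimum = 0.87 mm
Maximum = 2.76 mm
Range = 2.76 - 0.87 = 1.89 mm


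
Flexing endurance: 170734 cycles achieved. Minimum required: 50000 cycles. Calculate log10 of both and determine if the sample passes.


Achieved: log10 = 5.23
Required: log10 = 4.70
Passes: Yes

log10(170734) = 5.23
log10(50000) = 4.70
Passes: Yes


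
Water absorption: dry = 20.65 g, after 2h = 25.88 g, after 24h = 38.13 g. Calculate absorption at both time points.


WA (2h) = (25.88 - 20.65) / 20.65 x 100 = 25.3%
WA (24h) = (38.13 - 20.65) / 20.65 x 100 = 84.6%


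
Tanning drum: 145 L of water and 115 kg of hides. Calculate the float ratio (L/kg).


1.3


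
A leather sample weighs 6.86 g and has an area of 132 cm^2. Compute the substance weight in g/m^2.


519.7 g/m^2

Substance weight = mass / area x 10000
SW = 6.86 / 132 x 10000
SW = 519.7 g/m^2


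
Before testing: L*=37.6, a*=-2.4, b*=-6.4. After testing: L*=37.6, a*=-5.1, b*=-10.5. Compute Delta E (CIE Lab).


Delta E = 4.91


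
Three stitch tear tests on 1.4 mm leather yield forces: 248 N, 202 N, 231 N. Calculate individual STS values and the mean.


STS1 = 177.1 N/mm
STS2 = 144.3 N/mm
STS3 = 165.0 N/mm
Mean = 162.1 N/mm


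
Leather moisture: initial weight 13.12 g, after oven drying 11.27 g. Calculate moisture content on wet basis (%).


Moisture = 13.12 - 11.27 = 1.85 g
MC = 1.85 / 13.12 x 100 = 14.1%


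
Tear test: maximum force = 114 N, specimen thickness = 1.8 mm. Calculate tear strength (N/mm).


63.3 N/mm


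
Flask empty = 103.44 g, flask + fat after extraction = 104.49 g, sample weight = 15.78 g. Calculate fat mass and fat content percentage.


Fat mass = 1.05 g
Fat content = 6.7%

Fat mass = 104.49 - 103.44 = 1.05 g
Fat% = 1.05 / 15.78 x 100 = 6.7%


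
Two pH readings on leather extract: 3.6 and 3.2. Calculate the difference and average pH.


Difference = |3.6 - 3.2| = 0.4
Average = (3.6 + 3.2) / 2 = 3.40


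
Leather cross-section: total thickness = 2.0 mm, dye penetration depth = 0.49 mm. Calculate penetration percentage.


24.5%

Penetration% = 0.49 / 2.0 x 100
Penetration = 24.5%


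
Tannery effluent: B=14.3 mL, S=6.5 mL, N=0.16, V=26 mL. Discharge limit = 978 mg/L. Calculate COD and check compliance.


COD = 384.0 mg/L
Compliant: Yes


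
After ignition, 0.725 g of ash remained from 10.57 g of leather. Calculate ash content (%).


Ash% = 0.725 / 10.57 x 100
Ash% = 6.86%


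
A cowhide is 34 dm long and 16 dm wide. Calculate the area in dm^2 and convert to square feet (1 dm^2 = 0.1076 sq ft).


Area = 34 x 16 = 544 dm^2
Conversion: 544 x 0.1076 = 58.53 sq ft


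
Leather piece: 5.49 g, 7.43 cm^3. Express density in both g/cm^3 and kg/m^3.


Density = 5.49 / 7.43 = 0.739 g/cm^3
Convert: 0.739 x 1000 = 739 kg/m^3


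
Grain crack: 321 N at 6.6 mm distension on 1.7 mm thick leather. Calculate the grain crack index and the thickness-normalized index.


Crack index = 48.6 N/mm
Normalized index = 28.6 N/mm per mm

Crack index = 321 / 6.6 = 48.6 N/mm
Normalized = 48.6 / 1.7 = 28.6 N/mm per mm


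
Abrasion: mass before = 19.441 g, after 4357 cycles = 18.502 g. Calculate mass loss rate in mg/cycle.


0.216 mg/cycle


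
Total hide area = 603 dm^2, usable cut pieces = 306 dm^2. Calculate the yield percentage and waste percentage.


Yield = 306 / 603 x 100 = 50.7%
Waste = 603 - 306 = 297 dm^2
Waste% = 100 - 50.7 = 49.3%


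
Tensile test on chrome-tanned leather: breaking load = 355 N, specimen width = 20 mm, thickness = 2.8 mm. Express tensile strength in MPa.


6.34 MPa

Cross-section = 20 x 2.8 = 56.0 mm^2
TS = 355 / 56.0 = 6.34 MPa
(1 N/mm^2 = 1 MPa)


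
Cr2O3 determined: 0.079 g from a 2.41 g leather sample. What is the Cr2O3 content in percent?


Cr2O3% = 0.079 / 2.41 x 100
Cr2O3% = 3.28%


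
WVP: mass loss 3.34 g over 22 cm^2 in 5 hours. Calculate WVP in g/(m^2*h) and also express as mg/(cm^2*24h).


WVP = 3.34 / (22 x 5) x 10000 = 303.64 g/(m^2*h)
Mass loss in mg = 3.34 x 1000 = 3340 mg
Per cm^2 per 24h in mg: 3340 x 24 / (22 x 5) = 80160 / 110 = 728.73 mg/(cm^2*24h)


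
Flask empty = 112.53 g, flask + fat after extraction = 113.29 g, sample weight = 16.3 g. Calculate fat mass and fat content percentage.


Fat mass = 0.76 g
Fat content = 4.7%

Fat mass = 113.29 - 112.53 = 0.76 g
Fat% = 0.76 / 16.3 x 100 = 4.7%


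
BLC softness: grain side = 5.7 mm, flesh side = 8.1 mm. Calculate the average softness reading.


Average = (5.7 + 8.1) / 2
Average = 6.90 mm


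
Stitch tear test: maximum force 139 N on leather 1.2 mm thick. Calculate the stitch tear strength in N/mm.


115.8 N/mm

Stitch tear strength = force / thickness
STS = 139 / 1.2 = 115.8 N/mm


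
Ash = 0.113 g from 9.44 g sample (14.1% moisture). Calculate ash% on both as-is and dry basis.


As-is ash = 1.20%
Dry-basis ash = 1.39%

As-is ash% = 0.113 / 9.44 x 100 = 1.20%
Dry mass = 9.44 x (100 - 14.1) / 100 = 8.10896 g
Dry-basis ash% = 0.113 / 8.10896 x 100 = 1.39%


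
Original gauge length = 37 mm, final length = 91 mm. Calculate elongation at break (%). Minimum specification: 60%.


Elongation = 145.9%
Meets spec: Yes


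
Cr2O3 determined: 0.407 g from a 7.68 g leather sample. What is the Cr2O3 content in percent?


Cr2O3% = 0.407 / 7.68 x 100
Cr2O3% = 5.30%


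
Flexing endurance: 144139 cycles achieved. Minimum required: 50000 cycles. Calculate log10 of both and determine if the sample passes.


Achieved: log10 = 5.16
Required: log10 = 4.70
Passes: Yes

log10(144139) = 5.16
log10(50000) = 4.70
Passes: Yes


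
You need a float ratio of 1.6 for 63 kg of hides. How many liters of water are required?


Water = hide weight x target ratio
Water = 63 x 1.6 = 100.8 L


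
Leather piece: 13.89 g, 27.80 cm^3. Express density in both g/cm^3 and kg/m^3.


0.500 g/cm^3
500 kg/m^3

Density = 13.89 / 27.80 = 0.500 g/cm^3
Convert: 0.500 x 1000 = 500 kg/m^3


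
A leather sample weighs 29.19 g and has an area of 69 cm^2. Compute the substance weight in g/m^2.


4230.4 g/m^2


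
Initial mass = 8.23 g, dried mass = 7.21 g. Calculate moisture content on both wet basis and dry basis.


Moisture lost = 8.23 - 7.21 = 1.02 g
Wet basis MC = 1.02 / 8.23 x 100 = 12.4%
Dry basis MC = 1.02 / 7.21 x 100 = 14.1%


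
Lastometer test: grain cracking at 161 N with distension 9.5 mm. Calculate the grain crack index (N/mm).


Grain crack index = force / distension
Index = 161 / 9.5 = 16.9 N/mm


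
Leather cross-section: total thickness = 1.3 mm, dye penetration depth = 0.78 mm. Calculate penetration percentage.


Penetration% = 0.78 / 1.3 x 100
Penetration = 60.0%


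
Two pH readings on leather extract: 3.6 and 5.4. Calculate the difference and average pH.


Difference = 1.8
Average pH = 4.50

Difference = |3.6 - 5.4| = 1.8
Average = (3.6 + 5.4) / 2 = 4.50


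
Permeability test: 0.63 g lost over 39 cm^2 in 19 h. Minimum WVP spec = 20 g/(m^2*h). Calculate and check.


WVP = 0.63 / (39 x 19) x 10000 = 8.50 g/(m^2*h)
Minimum: 20 g/(m^2*h)
Meets spec: No


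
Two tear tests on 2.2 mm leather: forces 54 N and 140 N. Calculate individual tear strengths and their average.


Tear 1 = 54 / 2.2 = 24.5 N/mm
Tear 2 = 140 / 2.2 = 63.6 N/mm
Average = (24.5 + 63.6) / 2 = 44.1 N/mm


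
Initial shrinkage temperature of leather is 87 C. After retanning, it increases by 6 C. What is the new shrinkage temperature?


93 C


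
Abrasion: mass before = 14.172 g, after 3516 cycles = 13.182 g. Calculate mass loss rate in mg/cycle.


0.282 mg/cycle

Mass loss = 14.172 - 13.182 = 0.990 g
Rate = 0.990 / 3516 x 1000 = 0.282 mg/cycle


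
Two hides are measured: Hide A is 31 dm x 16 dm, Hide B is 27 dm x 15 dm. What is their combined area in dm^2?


Hide A area = 31 x 16 = 496 dm^2
Hide B area = 27 x 15 = 405 dm^2
Total = 496 + 405 = 901 dm^2


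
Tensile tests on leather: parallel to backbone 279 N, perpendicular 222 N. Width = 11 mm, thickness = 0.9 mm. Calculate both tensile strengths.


Area = 11 x 0.9 = 9.9 mm^2
TS (parallel) = 279 / 9.9 = 28.18 N/mm^2
TS (perpendicular) = 222 / 9.9 = 22.42 N/mm^2


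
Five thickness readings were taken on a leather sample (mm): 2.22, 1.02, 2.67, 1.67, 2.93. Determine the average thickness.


Sum = 2.22 + 1.02 + 2.67 + 1.67 + 2.93 = 10.51
Average = 10.51 / 5 = 2.10 mm


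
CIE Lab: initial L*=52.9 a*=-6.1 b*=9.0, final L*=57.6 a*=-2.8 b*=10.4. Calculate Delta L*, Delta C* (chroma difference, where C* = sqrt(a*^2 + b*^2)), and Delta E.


Delta L* = 57.6 - 52.9 = 4.7
C1* = sqrt((-6.1)^2 + (9.0)^2) = 10.872
C2* = sqrt((-2.8)^2 + (10.4)^2) = 10.770
Delta C* = 10.770 - 10.872 = -0.10
Delta E = sqrt((4.7)^2 + (3.3)^2 + (1.4)^2) = 5.91


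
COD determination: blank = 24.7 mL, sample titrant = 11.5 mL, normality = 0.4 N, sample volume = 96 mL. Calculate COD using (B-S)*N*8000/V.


COD = (24.7 - 11.5) x 0.4 x 8000 / 96
COD = 13.2 x 0.4 x 8000 / 96
COD = 440.0 mg/L


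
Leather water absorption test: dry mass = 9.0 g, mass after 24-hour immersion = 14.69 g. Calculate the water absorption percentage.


Water absorbed = 14.69 - 9.0 = 5.69 g
WA% = 5.69 / 9.0 x 100 = 63.2%


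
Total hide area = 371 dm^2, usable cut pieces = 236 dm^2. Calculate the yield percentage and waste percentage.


Yield = 63.6%
Waste = 36.4%

Yield = 236 / 371 x 100 = 63.6%
Waste = 371 - 236 = 135 dm^2
Waste% = 100 - 63.6 = 36.4%


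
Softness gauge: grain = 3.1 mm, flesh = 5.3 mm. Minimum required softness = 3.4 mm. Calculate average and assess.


Average = (3.1 + 5.3) / 2 = 4.20 mm
Minimum = 3.4 mm
Meets requirement: Yes
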